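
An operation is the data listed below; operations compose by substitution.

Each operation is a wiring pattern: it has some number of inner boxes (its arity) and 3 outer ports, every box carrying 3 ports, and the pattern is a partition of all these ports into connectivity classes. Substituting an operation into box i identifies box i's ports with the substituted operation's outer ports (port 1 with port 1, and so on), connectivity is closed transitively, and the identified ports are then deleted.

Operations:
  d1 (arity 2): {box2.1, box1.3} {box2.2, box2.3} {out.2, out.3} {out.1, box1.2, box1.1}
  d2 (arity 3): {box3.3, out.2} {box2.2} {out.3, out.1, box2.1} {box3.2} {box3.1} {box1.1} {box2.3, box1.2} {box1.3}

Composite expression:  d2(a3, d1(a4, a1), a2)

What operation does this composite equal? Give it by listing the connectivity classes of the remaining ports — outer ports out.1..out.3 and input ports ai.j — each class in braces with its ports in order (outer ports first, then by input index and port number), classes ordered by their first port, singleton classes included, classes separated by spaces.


{out.1, out.3, a4.1, a4.2} {out.2, a2.3} {a1.1, a4.3} {a1.2, a1.3} {a2.1} {a2.2} {a3.1} {a3.2} {a3.3}

Treat the ports identified at d2 as solder joints: merge, then drop.
after d1, the pattern on (a4, a1) reads {out.1, a4.1, a4.2} {out.2, out.3} {a1.1, a4.3} {a1.2, a1.3} (out.j = its outer ports)
after d2, the pattern on (a3, a4, a1, a2) reads {out.1, out.3, a4.1, a4.2} {out.2, a2.3} {a1.1, a4.3} {a1.2, a1.3} {a2.1} {a2.2} {a3.1} {a3.2} {a3.3} (out.j = its outer ports)


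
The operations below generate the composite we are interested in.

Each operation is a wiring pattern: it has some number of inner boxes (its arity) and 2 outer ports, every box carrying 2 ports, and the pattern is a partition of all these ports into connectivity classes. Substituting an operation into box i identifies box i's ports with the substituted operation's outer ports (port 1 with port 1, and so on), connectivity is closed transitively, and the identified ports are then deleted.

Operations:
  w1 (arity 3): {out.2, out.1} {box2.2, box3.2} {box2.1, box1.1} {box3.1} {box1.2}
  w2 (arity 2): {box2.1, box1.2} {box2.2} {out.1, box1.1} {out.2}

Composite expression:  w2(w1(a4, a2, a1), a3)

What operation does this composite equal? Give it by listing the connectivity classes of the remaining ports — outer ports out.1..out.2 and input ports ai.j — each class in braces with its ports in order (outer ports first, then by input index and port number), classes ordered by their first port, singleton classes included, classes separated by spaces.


{out.1, a3.1} {out.2} {a1.1} {a1.2, a2.2} {a2.1, a4.1} {a3.2} {a4.2}

Connectivity passes through glued w2-boundaries; trace each wire chain.
w1 over (a4, a2, a1) gives {out.1, out.2} {a1.1} {a1.2, a2.2} {a2.1, a4.1} {a4.2}, out.j being that stage's outer ports
w2 over (a4, a2, a1, a3) gives {out.1, a3.1} {out.2} {a1.1} {a1.2, a2.2} {a2.1, a4.1} {a3.2} {a4.2}, out.j being that stage's outer ports


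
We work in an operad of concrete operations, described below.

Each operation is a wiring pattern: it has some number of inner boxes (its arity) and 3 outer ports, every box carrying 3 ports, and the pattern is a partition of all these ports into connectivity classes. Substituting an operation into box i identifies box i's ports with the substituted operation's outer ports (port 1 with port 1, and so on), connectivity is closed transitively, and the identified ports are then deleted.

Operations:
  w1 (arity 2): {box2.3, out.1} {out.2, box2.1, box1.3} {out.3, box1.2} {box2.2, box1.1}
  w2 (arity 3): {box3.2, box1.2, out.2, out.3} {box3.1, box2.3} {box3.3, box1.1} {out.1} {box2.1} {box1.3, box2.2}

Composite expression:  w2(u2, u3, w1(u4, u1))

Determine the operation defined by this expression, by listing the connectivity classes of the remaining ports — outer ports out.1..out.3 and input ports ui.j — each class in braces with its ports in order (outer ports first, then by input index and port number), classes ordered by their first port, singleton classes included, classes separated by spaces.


{out.1} {out.2, out.3, u1.1, u2.2, u4.3} {u1.2, u4.1} {u1.3, u3.3} {u2.1, u4.2} {u2.3, u3.2} {u3.1}

Treat the ports identified at w2 as solder joints: merge, then drop.
w1 over (u4, u1) gives {out.1, u1.3} {out.2, u1.1, u4.3} {out.3, u4.2} {u1.2, u4.1}, out.j being that stage's outer ports
w2 over (u2, u3, u4, u1) gives {out.1} {out.2, out.3, u1.1, u2.2, u4.3} {u1.2, u4.1} {u1.3, u3.3} {u2.1, u4.2} {u2.3, u3.2} {u3.1}, out.j being that stage's outer ports


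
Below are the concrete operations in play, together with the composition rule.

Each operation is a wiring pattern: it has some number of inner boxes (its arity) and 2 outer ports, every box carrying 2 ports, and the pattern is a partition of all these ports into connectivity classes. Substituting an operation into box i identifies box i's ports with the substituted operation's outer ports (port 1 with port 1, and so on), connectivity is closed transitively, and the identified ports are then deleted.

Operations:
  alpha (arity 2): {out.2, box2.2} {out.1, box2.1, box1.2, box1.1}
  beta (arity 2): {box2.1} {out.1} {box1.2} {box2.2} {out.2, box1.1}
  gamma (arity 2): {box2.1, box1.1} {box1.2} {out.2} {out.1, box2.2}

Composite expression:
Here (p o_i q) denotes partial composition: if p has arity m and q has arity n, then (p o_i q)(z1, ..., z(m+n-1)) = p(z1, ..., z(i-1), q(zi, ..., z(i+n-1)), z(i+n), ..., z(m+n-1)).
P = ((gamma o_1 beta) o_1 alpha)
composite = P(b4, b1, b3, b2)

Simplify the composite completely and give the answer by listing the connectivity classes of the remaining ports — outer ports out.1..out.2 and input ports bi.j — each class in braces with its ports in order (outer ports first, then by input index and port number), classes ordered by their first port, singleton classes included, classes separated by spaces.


{out.1, b2.2} {out.2} {b1.1, b4.1, b4.2} {b1.2} {b2.1} {b3.1} {b3.2}

Treat the ports identified at gamma as solder joints: merge, then drop.
the subtree at alpha composes to {out.1, b1.1, b4.1, b4.2} {out.2, b1.2} on (b4, b1); out.j = own outer ports
the subtree at beta composes to {out.1} {out.2, b1.1, b4.1, b4.2} {b1.2} {b3.1} {b3.2} on (b4, b1, b3); out.j = own outer ports
the subtree at gamma composes to {out.1, b2.2} {out.2} {b1.1, b4.1, b4.2} {b1.2} {b2.1} {b3.1} {b3.2} on (b4, b1, b3, b2); out.j = own outer ports


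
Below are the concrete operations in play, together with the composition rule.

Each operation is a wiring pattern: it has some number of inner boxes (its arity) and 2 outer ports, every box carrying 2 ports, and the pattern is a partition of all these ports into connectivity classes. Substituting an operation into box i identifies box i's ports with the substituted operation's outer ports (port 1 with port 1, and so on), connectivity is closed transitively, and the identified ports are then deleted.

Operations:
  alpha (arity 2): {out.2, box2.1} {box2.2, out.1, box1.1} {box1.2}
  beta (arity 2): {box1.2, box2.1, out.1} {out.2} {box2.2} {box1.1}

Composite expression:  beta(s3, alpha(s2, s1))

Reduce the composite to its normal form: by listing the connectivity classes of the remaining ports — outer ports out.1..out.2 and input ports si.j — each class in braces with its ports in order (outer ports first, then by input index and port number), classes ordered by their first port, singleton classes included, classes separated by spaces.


After gluing at beta, chains via deleted ports link the s-ports.
composing alpha on (s2, s1), with out.j its own outer ports: {out.1, s1.2, s2.1} {out.2, s1.1} {s2.2}
composing beta on (s3, s2, s1), with out.j its own outer ports: {out.1, s1.2, s2.1, s3.2} {out.2} {s1.1} {s2.2} {s3.1}

{out.1, s1.2, s2.1, s3.2} {out.2} {s1.1} {s2.2} {s3.1}


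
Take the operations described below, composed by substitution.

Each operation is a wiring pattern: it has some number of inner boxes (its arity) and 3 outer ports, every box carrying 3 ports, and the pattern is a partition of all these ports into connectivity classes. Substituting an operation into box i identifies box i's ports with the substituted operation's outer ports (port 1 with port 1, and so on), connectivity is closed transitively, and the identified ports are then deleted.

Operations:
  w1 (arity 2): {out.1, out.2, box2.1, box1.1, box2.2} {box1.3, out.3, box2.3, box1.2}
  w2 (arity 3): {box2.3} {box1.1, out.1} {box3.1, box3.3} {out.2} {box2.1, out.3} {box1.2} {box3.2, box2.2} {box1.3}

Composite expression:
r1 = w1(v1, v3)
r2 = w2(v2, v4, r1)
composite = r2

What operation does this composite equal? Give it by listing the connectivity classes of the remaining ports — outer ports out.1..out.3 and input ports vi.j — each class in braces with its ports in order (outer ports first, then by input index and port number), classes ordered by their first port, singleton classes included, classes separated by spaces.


{out.1, v2.1} {out.2} {out.3, v4.1} {v1.1, v1.2, v1.3, v3.1, v3.2, v3.3, v4.2} {v2.2} {v2.3} {v4.3}

Connectivity passes through glued w2-boundaries; trace each wire chain.
w1 over (v1, v3) gives {out.1, out.2, v1.1, v3.1, v3.2} {out.3, v1.2, v1.3, v3.3}, out.j being that stage's outer ports
w2 over (v2, v4, v1, v3) gives {out.1, v2.1} {out.2} {out.3, v4.1} {v1.1, v1.2, v1.3, v3.1, v3.2, v3.3, v4.2} {v2.2} {v2.3} {v4.3}, out.j being that stage's outer ports


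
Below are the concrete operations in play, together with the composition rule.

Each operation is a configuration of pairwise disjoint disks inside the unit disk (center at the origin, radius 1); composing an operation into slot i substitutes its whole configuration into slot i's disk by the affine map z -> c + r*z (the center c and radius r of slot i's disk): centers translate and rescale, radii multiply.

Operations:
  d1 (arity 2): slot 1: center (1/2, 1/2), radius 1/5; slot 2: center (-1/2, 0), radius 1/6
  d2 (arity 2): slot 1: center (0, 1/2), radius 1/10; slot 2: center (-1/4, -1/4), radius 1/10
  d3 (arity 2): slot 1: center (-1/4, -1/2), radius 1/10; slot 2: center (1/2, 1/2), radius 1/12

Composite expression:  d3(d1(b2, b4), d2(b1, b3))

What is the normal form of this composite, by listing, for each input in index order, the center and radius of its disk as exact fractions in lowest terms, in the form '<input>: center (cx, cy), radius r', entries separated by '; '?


b1: center (1/2, 13/24), radius 1/120; b2: center (-1/5, -9/20), radius 1/50; b3: center (23/48, 23/48), radius 1/120; b4: center (-3/10, -1/2), radius 1/60

Nesting under d3 composes maps z -> c + r*z down each b-path.
b2: after 2 affine steps, its disk has center (-1/5, -9/20), radius 1/50
b4: after 2 affine steps, its disk has center (-3/10, -1/2), radius 1/60
b1: after 2 affine steps, its disk has center (1/2, 13/24), radius 1/120
b3: after 2 affine steps, its disk has center (23/48, 23/48), radius 1/120


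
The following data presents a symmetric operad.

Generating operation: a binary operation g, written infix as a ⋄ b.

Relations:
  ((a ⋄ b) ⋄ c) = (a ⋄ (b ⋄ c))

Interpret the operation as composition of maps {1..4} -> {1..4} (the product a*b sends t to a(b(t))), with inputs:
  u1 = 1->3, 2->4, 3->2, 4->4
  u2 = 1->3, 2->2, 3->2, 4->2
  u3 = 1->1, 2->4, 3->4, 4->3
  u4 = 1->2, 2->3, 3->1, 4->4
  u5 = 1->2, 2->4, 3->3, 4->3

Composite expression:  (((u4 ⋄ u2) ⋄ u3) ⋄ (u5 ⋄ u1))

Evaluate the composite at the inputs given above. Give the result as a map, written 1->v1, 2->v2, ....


1->3, 2->3, 3->3, 4->3

(u4 ⋄ u2) = 1->1, 2->3, 3->3, 4->3
((u4 ⋄ u2) ⋄ u3) = 1->1, 2->3, 3->3, 4->3
(u5 ⋄ u1) = 1->3, 2->3, 3->4, 4->3
(((u4 ⋄ u2) ⋄ u3) ⋄ (u5 ⋄ u1)) = 1->3, 2->3, 3->3, 4->3


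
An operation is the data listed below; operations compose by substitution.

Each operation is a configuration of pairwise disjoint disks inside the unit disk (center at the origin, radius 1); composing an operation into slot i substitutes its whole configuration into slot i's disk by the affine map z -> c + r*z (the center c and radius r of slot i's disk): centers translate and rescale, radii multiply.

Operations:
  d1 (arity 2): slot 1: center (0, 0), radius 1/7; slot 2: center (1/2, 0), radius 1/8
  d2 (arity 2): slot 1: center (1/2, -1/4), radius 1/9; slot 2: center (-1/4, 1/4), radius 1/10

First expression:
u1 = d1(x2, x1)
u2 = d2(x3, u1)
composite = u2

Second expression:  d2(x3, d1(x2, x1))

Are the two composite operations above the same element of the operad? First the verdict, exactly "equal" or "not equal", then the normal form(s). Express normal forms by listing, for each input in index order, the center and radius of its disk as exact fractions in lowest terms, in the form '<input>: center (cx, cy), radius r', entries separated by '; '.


Normal form of the first expression: x1: center (-1/5, 1/4), radius 1/80; x2: center (-1/4, 1/4), radius 1/70; x3: center (1/2, -1/4), radius 1/9
Normal form of the second expression: x1: center (-1/5, 1/4), radius 1/80; x2: center (-1/4, 1/4), radius 1/70; x3: center (1/2, -1/4), radius 1/9
Identical normal forms: equal.

equal; both compose to x1: center (-1/5, 1/4), radius 1/80; x2: center (-1/4, 1/4), radius 1/70; x3: center (1/2, -1/4), radius 1/9


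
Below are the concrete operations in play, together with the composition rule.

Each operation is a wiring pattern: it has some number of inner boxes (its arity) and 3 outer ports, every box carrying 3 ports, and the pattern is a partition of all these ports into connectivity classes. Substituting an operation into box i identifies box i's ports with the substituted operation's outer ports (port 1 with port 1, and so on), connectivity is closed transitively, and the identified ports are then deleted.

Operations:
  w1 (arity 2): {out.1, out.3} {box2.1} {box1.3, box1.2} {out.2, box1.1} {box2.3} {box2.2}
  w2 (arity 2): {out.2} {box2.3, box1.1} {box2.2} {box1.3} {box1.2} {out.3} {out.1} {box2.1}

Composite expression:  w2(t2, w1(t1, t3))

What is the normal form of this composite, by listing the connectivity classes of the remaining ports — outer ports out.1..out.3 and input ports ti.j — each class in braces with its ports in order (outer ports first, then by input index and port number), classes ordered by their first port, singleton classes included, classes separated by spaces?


{out.1} {out.2} {out.3} {t1.1} {t1.2, t1.3} {t2.1} {t2.2} {t2.3} {t3.1} {t3.2} {t3.3}

Substituting into w2 glues patterns; closure does the rest.
after w1, the pattern on (t1, t3) reads {out.1, out.3} {out.2, t1.1} {t1.2, t1.3} {t3.1} {t3.2} {t3.3} (out.j = its outer ports)
after w2, the pattern on (t2, t1, t3) reads {out.1} {out.2} {out.3} {t1.1} {t1.2, t1.3} {t2.1} {t2.2} {t2.3} {t3.1} {t3.2} {t3.3} (out.j = its outer ports)


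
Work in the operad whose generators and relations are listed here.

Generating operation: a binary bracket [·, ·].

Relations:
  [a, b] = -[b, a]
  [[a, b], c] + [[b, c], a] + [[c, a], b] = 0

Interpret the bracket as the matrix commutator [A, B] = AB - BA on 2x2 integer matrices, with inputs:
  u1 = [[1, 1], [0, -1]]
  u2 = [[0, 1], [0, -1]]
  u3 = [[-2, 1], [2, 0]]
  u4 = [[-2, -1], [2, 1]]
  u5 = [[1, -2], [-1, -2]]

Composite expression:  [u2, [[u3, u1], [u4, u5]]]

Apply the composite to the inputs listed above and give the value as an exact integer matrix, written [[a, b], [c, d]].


[[52, 100], [-52, -52]]


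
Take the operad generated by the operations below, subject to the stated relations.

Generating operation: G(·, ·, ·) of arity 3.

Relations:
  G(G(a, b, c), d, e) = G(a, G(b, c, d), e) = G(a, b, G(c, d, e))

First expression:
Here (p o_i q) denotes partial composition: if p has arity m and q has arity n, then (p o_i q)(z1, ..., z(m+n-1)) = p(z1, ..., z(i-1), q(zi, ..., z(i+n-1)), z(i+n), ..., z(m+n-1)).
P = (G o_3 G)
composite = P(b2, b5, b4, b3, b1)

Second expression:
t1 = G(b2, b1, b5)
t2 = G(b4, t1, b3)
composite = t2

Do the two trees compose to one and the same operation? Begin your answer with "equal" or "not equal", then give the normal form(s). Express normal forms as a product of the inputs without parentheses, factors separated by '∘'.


not equal; the first gives b2 ∘ b5 ∘ b4 ∘ b3 ∘ b1 and the second b4 ∘ b2 ∘ b1 ∘ b5 ∘ b3

Normal form of the first expression: b2 ∘ b5 ∘ b4 ∘ b3 ∘ b1
Normal form of the second expression: b4 ∘ b2 ∘ b1 ∘ b5 ∘ b3
Distinct normal forms: not equal.


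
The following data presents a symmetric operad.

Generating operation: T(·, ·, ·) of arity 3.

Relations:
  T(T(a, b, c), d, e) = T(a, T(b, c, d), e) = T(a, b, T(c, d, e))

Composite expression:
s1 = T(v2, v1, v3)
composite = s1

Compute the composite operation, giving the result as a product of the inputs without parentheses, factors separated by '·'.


All parenthesizations of T agree; list the v-inputs left to right.
T(v2, v1, v3) flattens to v2 · v1 · v3

v2 · v1 · v3


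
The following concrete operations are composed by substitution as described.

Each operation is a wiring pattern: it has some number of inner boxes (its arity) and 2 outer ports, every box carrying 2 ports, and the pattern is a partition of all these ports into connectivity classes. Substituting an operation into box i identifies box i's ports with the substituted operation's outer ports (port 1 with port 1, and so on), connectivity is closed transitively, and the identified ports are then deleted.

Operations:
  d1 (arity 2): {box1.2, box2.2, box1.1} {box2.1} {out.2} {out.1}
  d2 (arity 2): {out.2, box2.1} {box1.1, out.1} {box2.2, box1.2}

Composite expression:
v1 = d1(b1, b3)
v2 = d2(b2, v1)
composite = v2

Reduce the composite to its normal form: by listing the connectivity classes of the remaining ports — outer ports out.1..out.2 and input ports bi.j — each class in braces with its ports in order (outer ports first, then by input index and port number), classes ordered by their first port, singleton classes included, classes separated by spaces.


{out.1, b2.1} {out.2} {b1.1, b1.2, b3.2} {b2.2} {b3.1}

Reachability decides: close wires over d2-identified ports.
through d1, on inputs (b1, b3): {out.1} {out.2} {b1.1, b1.2, b3.2} {b3.1} (out.j = stage outer ports)
through d2, on inputs (b2, b1, b3): {out.1, b2.1} {out.2} {b1.1, b1.2, b3.2} {b2.2} {b3.1} (out.j = stage outer ports)


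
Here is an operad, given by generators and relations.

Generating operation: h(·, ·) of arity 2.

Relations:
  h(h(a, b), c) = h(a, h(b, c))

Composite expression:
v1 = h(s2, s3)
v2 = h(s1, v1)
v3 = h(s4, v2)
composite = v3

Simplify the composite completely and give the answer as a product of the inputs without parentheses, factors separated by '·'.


All parenthesizations of h agree; list the s-inputs left to right.
h(s2, s3) flattens to s2 · s3
h(s1, h(s2, s3)) flattens to s1 · s2 · s3
h(s4, h(s1, h(s2, s3))) flattens to s4 · s1 · s2 · s3

s4 · s1 · s2 · s3


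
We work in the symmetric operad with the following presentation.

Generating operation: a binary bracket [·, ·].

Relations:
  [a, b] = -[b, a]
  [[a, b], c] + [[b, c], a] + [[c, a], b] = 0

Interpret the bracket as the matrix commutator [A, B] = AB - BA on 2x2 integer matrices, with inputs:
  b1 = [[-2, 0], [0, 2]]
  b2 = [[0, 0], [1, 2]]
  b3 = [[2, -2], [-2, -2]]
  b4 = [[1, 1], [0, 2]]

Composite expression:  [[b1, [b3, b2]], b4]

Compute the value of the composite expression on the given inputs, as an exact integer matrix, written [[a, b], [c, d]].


[[0, 16], [0, 0]]

[b3, b2] = [[-2, -4], [0, 2]]
[b1, [b3, b2]] = [[0, 16], [0, 0]]
[[b1, [b3, b2]], b4] = [[0, 16], [0, 0]]


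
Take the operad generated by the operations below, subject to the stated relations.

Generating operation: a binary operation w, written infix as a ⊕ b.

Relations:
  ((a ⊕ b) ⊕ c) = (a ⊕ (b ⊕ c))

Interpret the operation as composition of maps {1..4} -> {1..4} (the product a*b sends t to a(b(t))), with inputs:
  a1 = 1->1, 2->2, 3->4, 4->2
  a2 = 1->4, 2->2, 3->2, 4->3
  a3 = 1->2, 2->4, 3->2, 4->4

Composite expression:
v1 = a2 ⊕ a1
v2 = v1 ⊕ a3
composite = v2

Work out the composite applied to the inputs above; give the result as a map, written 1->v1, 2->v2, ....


1->2, 2->2, 3->2, 4->2

(a2 ⊕ a1) = 1->4, 2->2, 3->3, 4->2
((a2 ⊕ a1) ⊕ a3) = 1->2, 2->2, 3->2, 4->2


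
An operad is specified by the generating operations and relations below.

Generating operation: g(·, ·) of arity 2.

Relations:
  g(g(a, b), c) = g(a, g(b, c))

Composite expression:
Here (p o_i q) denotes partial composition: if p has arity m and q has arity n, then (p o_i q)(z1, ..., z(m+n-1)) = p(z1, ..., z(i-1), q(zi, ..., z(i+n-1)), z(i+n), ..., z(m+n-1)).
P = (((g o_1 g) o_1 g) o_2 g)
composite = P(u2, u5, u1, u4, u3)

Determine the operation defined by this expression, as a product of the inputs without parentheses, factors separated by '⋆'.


u2 ⋆ u5 ⋆ u1 ⋆ u4 ⋆ u3

All parenthesizations of g agree; list the u-inputs left to right.
g(u5, u1) reduces to u5 ⋆ u1
g(u2, g(u5, u1)) reduces to u2 ⋆ u5 ⋆ u1
g(g(u2, g(u5, u1)), u4) reduces to u2 ⋆ u5 ⋆ u1 ⋆ u4
g(g(g(u2, g(u5, u1)), u4), u3) reduces to u2 ⋆ u5 ⋆ u1 ⋆ u4 ⋆ u3


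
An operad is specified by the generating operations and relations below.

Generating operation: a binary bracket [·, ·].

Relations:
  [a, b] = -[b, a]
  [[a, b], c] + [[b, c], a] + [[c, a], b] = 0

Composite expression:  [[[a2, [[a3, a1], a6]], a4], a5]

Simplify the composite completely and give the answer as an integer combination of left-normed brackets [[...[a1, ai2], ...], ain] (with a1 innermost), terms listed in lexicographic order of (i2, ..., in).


[[[[[a1, a3], a6], a2], a4], a5]

Skip Jacobi rewriting: expand, keep a1-initial words, read off terms.
Composite bracket: [[[a2, [[a3, a1], a6]], a4], a5]
Each bracket splits as ab - ba, giving 32 signed words (2^5 = 32).
Coefficients come from the a1-initial words:
  a1a3a6a2a4a5 (sign +1) contributes +[[[[[a1, a3], a6], a2], a4], a5]


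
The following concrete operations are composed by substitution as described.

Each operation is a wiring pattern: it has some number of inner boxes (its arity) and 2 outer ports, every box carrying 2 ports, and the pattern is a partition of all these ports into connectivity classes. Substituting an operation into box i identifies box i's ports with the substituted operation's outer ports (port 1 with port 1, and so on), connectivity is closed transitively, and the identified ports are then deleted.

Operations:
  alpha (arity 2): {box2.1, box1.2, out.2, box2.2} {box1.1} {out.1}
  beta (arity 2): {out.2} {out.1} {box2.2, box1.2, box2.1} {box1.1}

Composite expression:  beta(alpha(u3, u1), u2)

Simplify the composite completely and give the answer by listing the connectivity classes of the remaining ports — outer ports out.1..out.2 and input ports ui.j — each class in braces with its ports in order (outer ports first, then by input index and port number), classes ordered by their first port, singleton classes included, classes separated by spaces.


Treat the ports identified at beta as solder joints: merge, then drop.
after alpha, the pattern on (u3, u1) reads {out.1} {out.2, u1.1, u1.2, u3.2} {u3.1} (out.j = its outer ports)
after beta, the pattern on (u3, u1, u2) reads {out.1} {out.2} {u1.1, u1.2, u2.1, u2.2, u3.2} {u3.1} (out.j = its outer ports)

{out.1} {out.2} {u1.1, u1.2, u2.1, u2.2, u3.2} {u3.1}


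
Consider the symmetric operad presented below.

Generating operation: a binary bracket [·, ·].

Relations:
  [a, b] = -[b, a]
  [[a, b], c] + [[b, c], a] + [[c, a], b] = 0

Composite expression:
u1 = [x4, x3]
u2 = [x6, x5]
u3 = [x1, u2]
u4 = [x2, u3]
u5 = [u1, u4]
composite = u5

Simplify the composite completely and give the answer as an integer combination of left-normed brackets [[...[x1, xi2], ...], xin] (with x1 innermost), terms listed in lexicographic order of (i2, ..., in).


Skip Jacobi rewriting: expand, keep x1-initial words, read off terms.
Composite bracket: [[x4, x3], [x2, [x1, [x6, x5]]]]
The bracket unfolds into 32 signed words via [a, b] = ab - ba (2^5 = 32).
Keep just the words that open with x1:
  the word x1x5x6x2x3x4 carries sign +1 and contributes +[[[[[x1, x5], x6], x2], x3], x4]
  the word x1x5x6x2x4x3 carries sign -1 and contributes -[[[[[x1, x5], x6], x2], x4], x3]
  the word x1x6x5x2x3x4 carries sign -1 and contributes -[[[[[x1, x6], x5], x2], x3], x4]
  the word x1x6x5x2x4x3 carries sign +1 and contributes +[[[[[x1, x6], x5], x2], x4], x3]

[[[[[x1, x5], x6], x2], x3], x4] - [[[[[x1, x5], x6], x2], x4], x3] - [[[[[x1, x6], x5], x2], x3], x4] + [[[[[x1, x6], x5], x2], x4], x3]


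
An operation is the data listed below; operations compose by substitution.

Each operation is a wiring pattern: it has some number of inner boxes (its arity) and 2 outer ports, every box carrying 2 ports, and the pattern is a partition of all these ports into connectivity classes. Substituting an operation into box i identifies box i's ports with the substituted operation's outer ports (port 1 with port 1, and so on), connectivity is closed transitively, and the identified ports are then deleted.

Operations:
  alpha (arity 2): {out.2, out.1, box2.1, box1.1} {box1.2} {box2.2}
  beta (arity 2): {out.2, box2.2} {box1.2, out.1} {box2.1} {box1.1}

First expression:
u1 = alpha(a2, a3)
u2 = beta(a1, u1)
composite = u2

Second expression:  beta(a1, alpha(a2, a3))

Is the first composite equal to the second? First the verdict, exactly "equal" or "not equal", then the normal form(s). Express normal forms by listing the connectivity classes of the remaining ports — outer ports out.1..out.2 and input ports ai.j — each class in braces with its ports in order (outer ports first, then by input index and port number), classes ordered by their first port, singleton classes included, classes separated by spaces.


equal; both compose to {out.1, a1.2} {out.2, a2.1, a3.1} {a1.1} {a2.2} {a3.2}


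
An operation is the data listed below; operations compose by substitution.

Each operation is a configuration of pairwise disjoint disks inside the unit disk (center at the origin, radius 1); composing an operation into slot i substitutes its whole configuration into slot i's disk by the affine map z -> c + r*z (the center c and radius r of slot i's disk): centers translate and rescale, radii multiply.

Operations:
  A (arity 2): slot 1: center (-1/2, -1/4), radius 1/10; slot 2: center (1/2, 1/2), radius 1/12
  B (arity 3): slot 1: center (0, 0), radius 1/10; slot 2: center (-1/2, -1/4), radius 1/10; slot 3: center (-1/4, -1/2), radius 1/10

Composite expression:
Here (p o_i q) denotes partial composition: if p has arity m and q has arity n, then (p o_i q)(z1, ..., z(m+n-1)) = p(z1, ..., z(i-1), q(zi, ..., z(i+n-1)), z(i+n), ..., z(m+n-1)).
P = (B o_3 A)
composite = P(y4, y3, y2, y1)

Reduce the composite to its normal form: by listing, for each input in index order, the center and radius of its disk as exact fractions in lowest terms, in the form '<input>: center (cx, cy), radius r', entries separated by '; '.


y1: center (-1/5, -9/20), radius 1/120; y2: center (-3/10, -21/40), radius 1/100; y3: center (-1/2, -1/4), radius 1/10; y4: center (0, 0), radius 1/10

Nesting under B composes maps z -> c + r*z down each y-path.
y4 passes through 1 substitution, ending at center (0, 0), radius 1/10
y3 passes through 1 substitution, ending at center (-1/2, -1/4), radius 1/10
y2 passes through 2 substitutions, ending at center (-3/10, -21/40), radius 1/100
y1 passes through 2 substitutions, ending at center (-1/5, -9/20), radius 1/120


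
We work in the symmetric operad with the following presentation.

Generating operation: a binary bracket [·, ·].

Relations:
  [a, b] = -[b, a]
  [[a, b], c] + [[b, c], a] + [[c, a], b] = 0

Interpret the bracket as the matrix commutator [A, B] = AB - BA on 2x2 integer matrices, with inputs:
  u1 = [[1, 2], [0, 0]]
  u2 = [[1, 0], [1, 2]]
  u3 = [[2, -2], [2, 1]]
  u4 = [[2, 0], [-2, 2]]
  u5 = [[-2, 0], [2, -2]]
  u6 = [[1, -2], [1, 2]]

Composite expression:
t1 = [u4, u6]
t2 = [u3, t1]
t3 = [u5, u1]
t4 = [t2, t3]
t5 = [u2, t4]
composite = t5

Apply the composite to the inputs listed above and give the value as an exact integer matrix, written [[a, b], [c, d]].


[[128, 128], [96, -128]]

[u4, u6] = [[-4, 0], [2, 4]]
[u3, [u4, u6]] = [[-4, -16], [-18, 4]]
[u5, u1] = [[-4, 0], [2, 4]]
[[u3, [u4, u6]], [u5, u1]] = [[-32, -128], [160, 32]]
[u2, [[u3, [u4, u6]], [u5, u1]]] = [[128, 128], [96, -128]]


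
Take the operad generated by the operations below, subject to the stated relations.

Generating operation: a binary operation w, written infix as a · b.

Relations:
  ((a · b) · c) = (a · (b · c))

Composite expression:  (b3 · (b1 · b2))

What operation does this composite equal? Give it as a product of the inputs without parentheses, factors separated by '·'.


Associativity of w dissolves the nesting; only the b-input order survives.
(b1 · b2) flattens to b1 · b2
(b3 · (b1 · b2)) flattens to b3 · b1 · b2

b3 · b1 · b2


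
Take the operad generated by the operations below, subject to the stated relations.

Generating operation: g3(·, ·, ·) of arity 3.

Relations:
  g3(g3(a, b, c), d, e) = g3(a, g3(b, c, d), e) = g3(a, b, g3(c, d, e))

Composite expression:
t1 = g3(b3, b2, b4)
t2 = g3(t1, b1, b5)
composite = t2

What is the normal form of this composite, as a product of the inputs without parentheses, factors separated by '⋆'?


b3 ⋆ b2 ⋆ b4 ⋆ b1 ⋆ b5

Under associativity of g3, the answer is the b's in reading order.
g3(b3, b2, b4) spells out as b3 ⋆ b2 ⋆ b4
g3(g3(b3, b2, b4), b1, b5) spells out as b3 ⋆ b2 ⋆ b4 ⋆ b1 ⋆ b5


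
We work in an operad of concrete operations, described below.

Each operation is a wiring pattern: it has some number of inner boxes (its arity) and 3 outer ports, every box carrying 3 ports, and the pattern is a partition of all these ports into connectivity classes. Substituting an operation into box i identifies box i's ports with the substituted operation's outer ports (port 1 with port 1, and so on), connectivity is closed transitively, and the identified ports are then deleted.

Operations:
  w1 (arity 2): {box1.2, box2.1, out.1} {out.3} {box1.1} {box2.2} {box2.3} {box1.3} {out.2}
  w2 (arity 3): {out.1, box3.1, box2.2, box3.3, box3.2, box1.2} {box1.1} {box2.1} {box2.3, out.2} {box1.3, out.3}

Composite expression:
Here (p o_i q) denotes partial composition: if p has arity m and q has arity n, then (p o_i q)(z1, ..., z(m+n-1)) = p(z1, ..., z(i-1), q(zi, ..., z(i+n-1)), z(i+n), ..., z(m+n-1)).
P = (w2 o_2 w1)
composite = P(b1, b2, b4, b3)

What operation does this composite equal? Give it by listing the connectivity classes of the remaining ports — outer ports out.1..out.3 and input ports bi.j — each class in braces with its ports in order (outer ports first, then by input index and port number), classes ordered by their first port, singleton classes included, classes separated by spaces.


Substituting into w2 glues patterns; closure does the rest.
stage w1: inputs (b2, b4), connectivity {out.1, b2.2, b4.1} {out.2} {out.3} {b2.1} {b2.3} {b4.2} {b4.3}, out.j its boundary
stage w2: inputs (b1, b2, b4, b3), connectivity {out.1, b1.2, b3.1, b3.2, b3.3} {out.2} {out.3, b1.3} {b1.1} {b2.1} {b2.2, b4.1} {b2.3} {b4.2} {b4.3}, out.j its boundary

{out.1, b1.2, b3.1, b3.2, b3.3} {out.2} {out.3, b1.3} {b1.1} {b2.1} {b2.2, b4.1} {b2.3} {b4.2} {b4.3}


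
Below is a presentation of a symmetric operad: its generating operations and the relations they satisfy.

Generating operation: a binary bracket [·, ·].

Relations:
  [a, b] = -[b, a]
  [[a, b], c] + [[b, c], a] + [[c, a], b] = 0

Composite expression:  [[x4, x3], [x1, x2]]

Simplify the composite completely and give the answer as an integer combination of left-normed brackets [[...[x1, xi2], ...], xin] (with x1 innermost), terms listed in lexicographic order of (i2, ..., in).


[[[x1, x2], x3], x4] - [[[x1, x2], x4], x3]

Expand each bracket as ab - ba; the x1-initial words give the coefficients.
Composite bracket: [[x4, x3], [x1, x2]]
Expanding via [a, b] = ab - ba: 8 signed words (2^3 = 8).
The x1-initial words carry the normal form:
  from x1x2x3x4, sign +1: term +[[[x1, x2], x3], x4]
  from x1x2x4x3, sign -1: term -[[[x1, x2], x4], x3]


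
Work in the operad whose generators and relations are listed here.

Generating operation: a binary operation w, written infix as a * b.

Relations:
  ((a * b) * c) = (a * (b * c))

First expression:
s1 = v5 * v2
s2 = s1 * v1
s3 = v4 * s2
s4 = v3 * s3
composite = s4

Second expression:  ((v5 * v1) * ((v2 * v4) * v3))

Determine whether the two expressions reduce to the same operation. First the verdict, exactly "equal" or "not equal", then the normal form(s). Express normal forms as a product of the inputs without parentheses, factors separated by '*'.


not equal; the first gives v3 * v4 * v5 * v2 * v1 and the second v5 * v1 * v2 * v4 * v3

Normal form of the first expression: v3 * v4 * v5 * v2 * v1
Normal form of the second expression: v5 * v1 * v2 * v4 * v3
Distinct normal forms: not equal.


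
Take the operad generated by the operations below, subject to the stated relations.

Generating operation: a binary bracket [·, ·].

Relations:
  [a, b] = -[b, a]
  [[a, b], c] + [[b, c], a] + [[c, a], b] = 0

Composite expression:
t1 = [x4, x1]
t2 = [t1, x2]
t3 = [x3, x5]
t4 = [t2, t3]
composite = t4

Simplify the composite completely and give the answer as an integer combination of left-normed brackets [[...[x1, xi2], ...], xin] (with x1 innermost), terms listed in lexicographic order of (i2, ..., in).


In the tensor algebra, words opening x1 carry the x1-anchored form.
Composite bracket: [[[x4, x1], x2], [x3, x5]]
Each bracket splits as ab - ba, giving 16 signed words (2^4 = 16).
Collect the words opening with x1:
  x1x4x2x3x5 appears with sign -1, giving the term -[[[[x1, x4], x2], x3], x5]
  x1x4x2x5x3 appears with sign +1, giving the term +[[[[x1, x4], x2], x5], x3]

-[[[[x1, x4], x2], x3], x5] + [[[[x1, x4], x2], x5], x3]


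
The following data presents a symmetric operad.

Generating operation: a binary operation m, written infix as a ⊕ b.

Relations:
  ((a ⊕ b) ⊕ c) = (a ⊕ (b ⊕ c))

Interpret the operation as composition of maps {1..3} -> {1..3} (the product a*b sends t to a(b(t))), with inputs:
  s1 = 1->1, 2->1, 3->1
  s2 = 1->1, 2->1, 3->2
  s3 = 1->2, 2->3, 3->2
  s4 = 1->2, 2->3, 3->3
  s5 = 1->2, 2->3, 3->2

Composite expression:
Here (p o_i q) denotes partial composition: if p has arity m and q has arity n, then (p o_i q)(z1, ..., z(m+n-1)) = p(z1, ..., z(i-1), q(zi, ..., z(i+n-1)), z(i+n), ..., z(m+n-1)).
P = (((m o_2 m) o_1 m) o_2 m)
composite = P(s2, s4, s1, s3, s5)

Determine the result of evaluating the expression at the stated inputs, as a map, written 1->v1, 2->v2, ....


1->1, 2->1, 3->1

(s4 ⊕ s1) = 1->2, 2->2, 3->2
(s2 ⊕ (s4 ⊕ s1)) = 1->1, 2->1, 3->1
(s3 ⊕ s5) = 1->3, 2->2, 3->3
((s2 ⊕ (s4 ⊕ s1)) ⊕ (s3 ⊕ s5)) = 1->1, 2->1, 3->1


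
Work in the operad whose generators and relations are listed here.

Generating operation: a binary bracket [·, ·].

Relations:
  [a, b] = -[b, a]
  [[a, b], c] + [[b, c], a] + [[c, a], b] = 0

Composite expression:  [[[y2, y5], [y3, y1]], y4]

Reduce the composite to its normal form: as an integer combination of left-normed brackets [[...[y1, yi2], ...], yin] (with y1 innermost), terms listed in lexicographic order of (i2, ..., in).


[[[[y1, y3], y2], y5], y4] - [[[[y1, y3], y5], y2], y4]

Left-normed coefficients sit on the y1-initial expansion words.
Composite bracket: [[[y2, y5], [y3, y1]], y4]
Under [a, b] = ab - ba we get 16 signed associative words (2^4 = 16).
Collect the words opening with y1:
  word y1y3y2y5y4 has sign +1, contributing +[[[[y1, y3], y2], y5], y4]
  word y1y3y5y2y4 has sign -1, contributing -[[[[y1, y3], y5], y2], y4]


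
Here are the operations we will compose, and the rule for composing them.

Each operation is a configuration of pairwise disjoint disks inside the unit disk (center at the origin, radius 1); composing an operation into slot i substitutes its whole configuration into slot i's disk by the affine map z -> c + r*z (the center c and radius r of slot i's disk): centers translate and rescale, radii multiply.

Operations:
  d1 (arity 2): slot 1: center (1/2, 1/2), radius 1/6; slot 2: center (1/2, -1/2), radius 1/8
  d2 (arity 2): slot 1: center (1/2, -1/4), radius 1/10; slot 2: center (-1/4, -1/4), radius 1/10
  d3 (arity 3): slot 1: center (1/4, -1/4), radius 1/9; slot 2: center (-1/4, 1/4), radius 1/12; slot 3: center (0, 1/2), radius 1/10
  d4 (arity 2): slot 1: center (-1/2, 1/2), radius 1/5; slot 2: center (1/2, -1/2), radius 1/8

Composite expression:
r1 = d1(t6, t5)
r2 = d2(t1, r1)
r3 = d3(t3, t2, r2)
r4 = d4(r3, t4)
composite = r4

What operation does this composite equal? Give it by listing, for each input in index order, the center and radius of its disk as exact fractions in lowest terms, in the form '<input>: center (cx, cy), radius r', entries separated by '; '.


t1: center (-49/100, 119/200), radius 1/500; t2: center (-11/20, 11/20), radius 1/60; t3: center (-9/20, 9/20), radius 1/45; t4: center (1/2, -1/2), radius 1/8; t5: center (-63/125, 297/500), radius 1/4000; t6: center (-63/125, 149/250), radius 1/3000

Below d4, radii multiply path by path; the t-disk centers shift.
input t3: applying the 2 nested substitutions gives center (-9/20, 9/20), radius 1/45
input t2: applying the 2 nested substitutions gives center (-11/20, 11/20), radius 1/60
input t1: applying the 3 nested substitutions gives center (-49/100, 119/200), radius 1/500
input t6: applying the 4 nested substitutions gives center (-63/125, 149/250), radius 1/3000
input t5: applying the 4 nested substitutions gives center (-63/125, 297/500), radius 1/4000
input t4: applying the 1 nested substitution gives center (1/2, -1/2), radius 1/8


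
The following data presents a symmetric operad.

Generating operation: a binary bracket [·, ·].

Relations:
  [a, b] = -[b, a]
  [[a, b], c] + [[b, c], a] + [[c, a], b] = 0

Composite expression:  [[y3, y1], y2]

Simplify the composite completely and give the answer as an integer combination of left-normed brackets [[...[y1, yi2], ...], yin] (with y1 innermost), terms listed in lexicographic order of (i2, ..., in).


-[[y1, y3], y2]

A multilinear Lie element is pinned by y1-initial words (y1 innermost).
Composite bracket: [[y3, y1], y2]
Under [a, b] = ab - ba we get 4 signed associative words (2^2 = 4).
Collect the words opening with y1:
  from y1y3y2, sign -1: term -[[y1, y3], y2]


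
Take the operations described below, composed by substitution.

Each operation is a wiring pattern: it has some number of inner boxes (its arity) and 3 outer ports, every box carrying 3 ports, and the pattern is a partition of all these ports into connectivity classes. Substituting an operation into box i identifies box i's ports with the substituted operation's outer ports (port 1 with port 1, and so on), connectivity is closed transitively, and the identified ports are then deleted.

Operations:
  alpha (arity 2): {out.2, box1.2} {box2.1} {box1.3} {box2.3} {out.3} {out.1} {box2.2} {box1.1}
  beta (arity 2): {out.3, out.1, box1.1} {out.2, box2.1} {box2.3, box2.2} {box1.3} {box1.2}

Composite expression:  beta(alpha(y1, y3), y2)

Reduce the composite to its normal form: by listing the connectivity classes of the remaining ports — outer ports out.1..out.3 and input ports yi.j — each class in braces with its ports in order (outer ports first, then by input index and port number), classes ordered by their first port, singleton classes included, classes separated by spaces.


Substituting into beta glues patterns; closure does the rest.
stage alpha: inputs (y1, y3), connectivity {out.1} {out.2, y1.2} {out.3} {y1.1} {y1.3} {y3.1} {y3.2} {y3.3}, out.j its boundary
stage beta: inputs (y1, y3, y2), connectivity {out.1, out.3} {out.2, y2.1} {y1.1} {y1.2} {y1.3} {y2.2, y2.3} {y3.1} {y3.2} {y3.3}, out.j its boundary

{out.1, out.3} {out.2, y2.1} {y1.1} {y1.2} {y1.3} {y2.2, y2.3} {y3.1} {y3.2} {y3.3}


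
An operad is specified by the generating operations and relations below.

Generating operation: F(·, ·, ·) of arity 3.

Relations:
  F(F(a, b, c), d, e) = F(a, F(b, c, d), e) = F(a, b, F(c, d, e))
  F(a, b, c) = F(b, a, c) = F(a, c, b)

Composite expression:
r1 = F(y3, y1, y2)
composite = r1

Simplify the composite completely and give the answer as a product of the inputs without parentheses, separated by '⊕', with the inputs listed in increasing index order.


y1 ⊕ y2 ⊕ y3
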